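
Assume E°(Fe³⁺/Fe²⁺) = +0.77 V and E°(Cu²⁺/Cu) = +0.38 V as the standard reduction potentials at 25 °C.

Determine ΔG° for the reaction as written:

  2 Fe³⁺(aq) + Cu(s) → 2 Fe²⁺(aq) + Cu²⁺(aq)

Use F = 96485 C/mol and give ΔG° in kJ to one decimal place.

As written, Fe³⁺/Fe²⁺ is reduced (cathode) and Cu²⁺/Cu is oxidised (anode), so E°cell = (+0.77) − (+0.38) = +0.39 V.
Balancing electrons gives n = 2.
ΔG° = −nFE° = −(2)(96485)(+0.39) = -75,258 J = -75.3 kJ.

-75.3 kJ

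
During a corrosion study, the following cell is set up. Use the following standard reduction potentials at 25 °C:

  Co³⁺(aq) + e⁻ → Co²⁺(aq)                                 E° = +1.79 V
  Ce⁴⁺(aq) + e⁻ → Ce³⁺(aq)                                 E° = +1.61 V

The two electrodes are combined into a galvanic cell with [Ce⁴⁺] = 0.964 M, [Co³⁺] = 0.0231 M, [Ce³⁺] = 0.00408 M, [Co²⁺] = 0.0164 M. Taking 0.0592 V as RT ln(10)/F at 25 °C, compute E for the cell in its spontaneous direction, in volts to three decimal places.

+0.048 V

Co³⁺/Co²⁺ is the cathode (higher E°), Ce⁴⁺/Ce³⁺ the anode: E°cell = +1.79 − (+1.61) = +0.18 V, n = 1.
Overall: Co³⁺(aq) + Ce³⁺(aq) → Co²⁺(aq) + Ce⁴⁺(aq)
Q = [Co²⁺]·[Ce⁴⁺] / ([Co³⁺]·[Ce³⁺]); log Q = 2.225.
E = E° − (0.0592/n) log Q = +0.18 − (0.0592/1)(2.225) = +0.048 V.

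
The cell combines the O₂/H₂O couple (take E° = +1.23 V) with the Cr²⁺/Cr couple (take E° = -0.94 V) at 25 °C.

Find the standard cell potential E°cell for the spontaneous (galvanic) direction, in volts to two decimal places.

The O₂/H₂O couple has the higher reduction potential, so it is the cathode; Cr²⁺/Cr is oxidised at the anode.
E°cell = E°(cathode) − E°(anode) = (+1.23) − (-0.94) = +2.17 V.

+2.17 V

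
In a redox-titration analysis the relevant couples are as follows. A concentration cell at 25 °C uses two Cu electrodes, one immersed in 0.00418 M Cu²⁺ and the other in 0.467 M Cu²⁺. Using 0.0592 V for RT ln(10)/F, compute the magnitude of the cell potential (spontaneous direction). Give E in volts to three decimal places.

+0.061 V

For a concentration cell E°cell = 0. The 0.467 M side is the cathode (reduction is favoured where [Cu²⁺] is higher).
With n = 2, E = −(0.0592/2) log([Cu²⁺]ₐₙ/[Cu²⁺]꜀ₐₜ) = −(0.0592/2) log(0.00418/0.467) = −(0.0592/2)(-2.048) = +0.061 V.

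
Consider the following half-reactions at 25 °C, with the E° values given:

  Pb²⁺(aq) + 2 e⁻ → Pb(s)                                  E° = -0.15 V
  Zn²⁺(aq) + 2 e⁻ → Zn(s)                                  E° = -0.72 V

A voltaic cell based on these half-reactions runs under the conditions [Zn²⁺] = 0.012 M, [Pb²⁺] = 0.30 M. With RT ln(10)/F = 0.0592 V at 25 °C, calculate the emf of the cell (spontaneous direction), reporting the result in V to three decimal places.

+0.611 V

Pb²⁺/Pb is the cathode (higher E°), Zn²⁺/Zn the anode: E°cell = -0.15 − (-0.72) = +0.57 V, n = 2.
Overall: Pb²⁺(aq) + Zn(s) → Pb(s) + Zn²⁺(aq)
Q = [Zn²⁺] / ([Pb²⁺]); log Q = -1.398.
E = E° − (0.0592/n) log Q = +0.57 − (0.0592/2)(-1.398) = +0.611 V.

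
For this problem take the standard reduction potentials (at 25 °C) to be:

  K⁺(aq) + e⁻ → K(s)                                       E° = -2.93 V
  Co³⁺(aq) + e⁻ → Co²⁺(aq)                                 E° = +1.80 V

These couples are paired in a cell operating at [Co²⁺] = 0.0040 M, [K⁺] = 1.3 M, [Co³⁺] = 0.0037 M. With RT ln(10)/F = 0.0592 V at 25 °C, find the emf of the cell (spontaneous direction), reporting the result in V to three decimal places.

Co³⁺/Co²⁺ is the cathode (higher E°), K⁺/K the anode: E°cell = +1.80 − (-2.93) = +4.73 V, n = 1.
Overall: Co³⁺(aq) + K(s) → Co²⁺(aq) + K⁺(aq)
Q = [Co²⁺]·[K⁺] / ([Co³⁺]); log Q = 0.148.
E = E° − (0.0592/n) log Q = +4.73 − (0.0592/1)(0.148) = +4.721 V.

+4.721 V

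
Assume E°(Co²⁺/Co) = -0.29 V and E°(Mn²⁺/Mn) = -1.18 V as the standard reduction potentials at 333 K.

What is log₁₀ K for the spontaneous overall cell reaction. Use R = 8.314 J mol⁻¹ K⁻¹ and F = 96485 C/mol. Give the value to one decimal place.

26.9

Cathode: Co²⁺/Co; anode: Mn²⁺/Mn. E°cell = (-0.29) − (-1.18) = +0.89 V, with n = 2.
ΔG° = −nFE° = −RT ln K, so ln K = nFE°/(RT) = (2)(96485)(+0.89) / ((8.314)(333)) = 62.033.
log₁₀ K = 62.033 / ln 10 = 26.9.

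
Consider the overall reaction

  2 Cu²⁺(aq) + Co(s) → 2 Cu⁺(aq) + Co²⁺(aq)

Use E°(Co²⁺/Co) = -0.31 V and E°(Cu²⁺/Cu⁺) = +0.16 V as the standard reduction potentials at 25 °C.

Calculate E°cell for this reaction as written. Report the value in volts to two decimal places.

+0.47 V

The Cu²⁺/Cu⁺ couple has the higher reduction potential, so it is the cathode; Co²⁺/Co is oxidised at the anode.
E°cell = E°(cathode) − E°(anode) = (+0.16) − (-0.31) = +0.47 V.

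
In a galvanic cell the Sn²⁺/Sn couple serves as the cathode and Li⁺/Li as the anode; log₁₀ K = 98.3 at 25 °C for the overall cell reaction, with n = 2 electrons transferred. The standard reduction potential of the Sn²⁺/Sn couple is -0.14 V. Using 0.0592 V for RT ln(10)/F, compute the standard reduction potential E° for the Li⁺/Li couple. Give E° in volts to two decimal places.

E°cell = (0.0592/n)·log K = (0.0592/2)(98.3) = +2.910 V.
Since Sn²⁺/Sn is the cathode and Li⁺/Li the anode, E°cell = E°(Sn²⁺/Sn) − E°(Li⁺/Li).
So E°(Li⁺/Li) = E°(Sn²⁺/Sn) − E°cell = (-0.14) − (+2.910) = -3.05 V.

-3.05 V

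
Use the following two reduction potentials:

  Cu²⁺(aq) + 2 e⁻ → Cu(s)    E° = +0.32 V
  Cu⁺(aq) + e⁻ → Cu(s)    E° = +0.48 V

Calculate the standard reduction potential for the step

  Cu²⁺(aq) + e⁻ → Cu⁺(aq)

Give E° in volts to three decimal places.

Sequential free energies add, so n₃E°₃ = n₁E°₁ + n₂E°₂.
With n₃ = 2, and the known step contributing 1×(+0.48) V, the unknown satisfies 1·E° = 2×(+0.32) − 1×(+0.48) = +0.160.
E° = +0.160 / 1 = +0.160 V.

+0.160 V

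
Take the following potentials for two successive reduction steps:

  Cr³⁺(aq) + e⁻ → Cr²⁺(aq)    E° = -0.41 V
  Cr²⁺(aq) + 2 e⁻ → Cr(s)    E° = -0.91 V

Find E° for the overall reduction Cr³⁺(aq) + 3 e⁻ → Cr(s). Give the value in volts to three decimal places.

-0.743 V

Standard free energies of sequential steps add: ΔG°₃ = ΔG°₁ + ΔG°₂, so n₃E°₃ = n₁E°₁ + n₂E°₂.
E°₃ = (1×-0.41 + 2×-0.91) / 3 = (-2.230) / 3 = -0.743 V.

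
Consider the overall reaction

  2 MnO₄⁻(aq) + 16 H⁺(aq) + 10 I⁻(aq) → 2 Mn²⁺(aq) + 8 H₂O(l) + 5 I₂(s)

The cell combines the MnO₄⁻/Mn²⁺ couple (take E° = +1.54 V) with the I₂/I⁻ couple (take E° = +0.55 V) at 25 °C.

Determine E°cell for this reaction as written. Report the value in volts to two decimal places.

The MnO₄⁻/Mn²⁺ couple has the higher reduction potential, so it is the cathode; I₂/I⁻ is oxidised at the anode.
E°cell = E°(cathode) − E°(anode) = (+1.54) − (+0.55) = +0.99 V.

+0.99 V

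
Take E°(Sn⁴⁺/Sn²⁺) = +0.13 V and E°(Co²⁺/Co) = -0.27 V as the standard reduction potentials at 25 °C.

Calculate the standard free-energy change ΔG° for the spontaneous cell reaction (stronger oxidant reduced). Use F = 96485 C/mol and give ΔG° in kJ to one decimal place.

-77.2 kJ

Sn⁴⁺/Sn²⁺ (E° = +0.13 V) is the cathode; Co²⁺/Co (E° = -0.27 V) is the anode, so E°cell = +0.40 V.
Balancing electrons gives n = 2 (lcm of 2 and 2).
ΔG° = −nFE° = −(2)(96485)(+0.40) = -77,188 J = -77.2 kJ.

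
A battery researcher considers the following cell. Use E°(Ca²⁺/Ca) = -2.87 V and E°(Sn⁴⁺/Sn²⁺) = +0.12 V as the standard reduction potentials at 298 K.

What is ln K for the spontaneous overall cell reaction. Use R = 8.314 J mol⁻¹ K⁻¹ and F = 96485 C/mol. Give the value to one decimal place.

232.9

Cathode: Sn⁴⁺/Sn²⁺; anode: Ca²⁺/Ca. E°cell = (+0.12) − (-2.87) = +2.99 V, with n = 2.
ΔG° = −nFE° = −RT ln K, so ln K = nFE°/(RT) = (2)(96485)(+2.99) / ((8.314)(298)) = 232.881.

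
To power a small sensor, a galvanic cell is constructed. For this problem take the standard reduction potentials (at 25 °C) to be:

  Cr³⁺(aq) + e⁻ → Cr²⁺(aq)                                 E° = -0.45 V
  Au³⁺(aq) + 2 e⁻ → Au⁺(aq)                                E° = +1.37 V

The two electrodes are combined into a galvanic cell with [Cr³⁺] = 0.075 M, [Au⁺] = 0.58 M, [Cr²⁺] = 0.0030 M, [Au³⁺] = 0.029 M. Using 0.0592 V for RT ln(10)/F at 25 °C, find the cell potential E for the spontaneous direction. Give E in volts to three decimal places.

+1.699 V

Au³⁺/Au⁺ is the cathode (higher E°), Cr³⁺/Cr²⁺ the anode: E°cell = +1.37 − (-0.45) = +1.82 V, n = 2.
Overall: Au³⁺(aq) + 2 Cr²⁺(aq) → Au⁺(aq) + 2 Cr³⁺(aq)
Q = [Au⁺]·[Cr³⁺]^2 / ([Au³⁺]·[Cr²⁺]^2); log Q = 4.097.
E = E° − (0.0592/n) log Q = +1.82 − (0.0592/2)(4.097) = +1.699 V.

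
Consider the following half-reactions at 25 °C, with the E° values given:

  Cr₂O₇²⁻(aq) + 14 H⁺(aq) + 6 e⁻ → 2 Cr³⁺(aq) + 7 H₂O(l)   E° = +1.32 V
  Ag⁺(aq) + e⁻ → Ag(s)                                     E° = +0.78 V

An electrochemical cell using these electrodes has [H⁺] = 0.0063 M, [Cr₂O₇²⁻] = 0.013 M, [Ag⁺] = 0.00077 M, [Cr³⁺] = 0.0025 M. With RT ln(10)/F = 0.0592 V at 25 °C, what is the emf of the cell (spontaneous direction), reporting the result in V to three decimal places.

Cr₂O₇²⁻/Cr³⁺ is the cathode (higher E°), Ag⁺/Ag the anode: E°cell = +1.32 − (+0.78) = +0.54 V, n = 6.
Overall: Cr₂O₇²⁻(aq) + 14 H⁺(aq) + 6 Ag(s) → 2 Cr³⁺(aq) + 7 H₂O(l) + 6 Ag⁺(aq)
Q = [Cr³⁺]^2·[Ag⁺]^6 / ([Cr₂O₇²⁻]·[H⁺]^14); log Q = 8.810.
E = E° − (0.0592/n) log Q = +0.54 − (0.0592/6)(8.810) = +0.453 V.

+0.453 V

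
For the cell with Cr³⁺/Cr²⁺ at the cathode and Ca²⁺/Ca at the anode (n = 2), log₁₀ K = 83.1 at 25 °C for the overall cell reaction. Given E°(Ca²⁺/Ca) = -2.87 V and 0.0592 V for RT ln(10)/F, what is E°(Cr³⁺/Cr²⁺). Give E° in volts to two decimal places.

-0.41 V

E°cell = (0.0592/n)·log K = (0.0592/2)(83.1) = +2.460 V.
Since Cr³⁺/Cr²⁺ is the cathode and Ca²⁺/Ca the anode, E°cell = E°(Cr³⁺/Cr²⁺) − E°(Ca²⁺/Ca).
So E°(Cr³⁺/Cr²⁺) = E°cell + E°(Ca²⁺/Ca) = +2.460 + (-2.87) = -0.41 V.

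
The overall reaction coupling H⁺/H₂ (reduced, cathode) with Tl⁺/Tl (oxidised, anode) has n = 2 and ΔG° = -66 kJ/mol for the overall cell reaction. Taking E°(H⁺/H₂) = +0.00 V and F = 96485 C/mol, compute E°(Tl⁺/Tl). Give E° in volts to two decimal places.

-0.34 V

E°cell = −ΔG°/(nF) = −(-66×10³)/((2)(96485)) = +0.342 V.
Since H⁺/H₂ is the cathode and Tl⁺/Tl the anode, E°cell = E°(H⁺/H₂) − E°(Tl⁺/Tl).
So E°(Tl⁺/Tl) = E°(H⁺/H₂) − E°cell = (+0.00) − (+0.342) = -0.34 V.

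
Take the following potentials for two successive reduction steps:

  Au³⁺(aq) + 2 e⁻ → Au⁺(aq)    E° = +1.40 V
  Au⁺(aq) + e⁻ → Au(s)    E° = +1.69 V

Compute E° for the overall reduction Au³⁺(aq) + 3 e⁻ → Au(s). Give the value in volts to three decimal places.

+1.497 V

Standard free energies of sequential steps add: ΔG°₃ = ΔG°₁ + ΔG°₂, so n₃E°₃ = n₁E°₁ + n₂E°₂.
E°₃ = (2×+1.40 + 1×+1.69) / 3 = (+4.490) / 3 = +1.497 V.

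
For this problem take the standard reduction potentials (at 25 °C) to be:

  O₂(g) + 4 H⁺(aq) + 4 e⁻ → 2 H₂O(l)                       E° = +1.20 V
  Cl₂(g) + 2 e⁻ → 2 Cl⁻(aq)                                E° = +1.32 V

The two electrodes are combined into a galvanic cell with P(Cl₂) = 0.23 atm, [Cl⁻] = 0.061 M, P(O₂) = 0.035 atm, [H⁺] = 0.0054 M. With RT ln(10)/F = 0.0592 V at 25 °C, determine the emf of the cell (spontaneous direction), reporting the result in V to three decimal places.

Cl₂/Cl⁻ is the cathode (higher E°), O₂/H₂O the anode: E°cell = +1.32 − (+1.20) = +0.12 V, n = 4.
Overall: 2 Cl₂(g) + 2 H₂O(l) → 4 Cl⁻(aq) + O₂(g) + 4 H⁺(aq)
Q = [Cl⁻]^4·P(O₂)·[H⁺]^4 / (P(Cl₂)^2); log Q = -14.108.
E = E° − (0.0592/n) log Q = +0.12 − (0.0592/4)(-14.108) = +0.329 V.

+0.329 V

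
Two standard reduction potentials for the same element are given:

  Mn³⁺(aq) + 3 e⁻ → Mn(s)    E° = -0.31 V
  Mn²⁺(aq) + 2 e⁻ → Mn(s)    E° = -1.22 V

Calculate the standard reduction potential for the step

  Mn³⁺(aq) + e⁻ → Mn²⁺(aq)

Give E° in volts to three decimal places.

+1.510 V

Sequential free energies add, so n₃E°₃ = n₁E°₁ + n₂E°₂.
With n₃ = 3, and the known step contributing 2×(-1.22) V, the unknown satisfies 1·E° = 3×(-0.31) − 2×(-1.22) = +1.510.
E° = +1.510 / 1 = +1.510 V.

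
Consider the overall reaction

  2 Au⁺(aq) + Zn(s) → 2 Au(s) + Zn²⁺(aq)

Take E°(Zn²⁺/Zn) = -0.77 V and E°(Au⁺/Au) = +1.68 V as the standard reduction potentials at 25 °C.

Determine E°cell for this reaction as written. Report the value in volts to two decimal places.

+2.45 V

The Au⁺/Au couple has the higher reduction potential, so it is the cathode; Zn²⁺/Zn is oxidised at the anode.
E°cell = E°(cathode) − E°(anode) = (+1.68) − (-0.77) = +2.45 V.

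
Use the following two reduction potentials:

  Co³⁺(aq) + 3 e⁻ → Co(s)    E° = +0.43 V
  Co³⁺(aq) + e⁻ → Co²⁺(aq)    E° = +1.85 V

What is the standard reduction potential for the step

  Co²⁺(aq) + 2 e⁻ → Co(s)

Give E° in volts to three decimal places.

-0.280 V

Sequential free energies add, so n₃E°₃ = n₁E°₁ + n₂E°₂.
With n₃ = 3, and the known step contributing 1×(+1.85) V, the unknown satisfies 2·E° = 3×(+0.43) − 1×(+1.85) = -0.560.
E° = -0.560 / 2 = -0.280 V.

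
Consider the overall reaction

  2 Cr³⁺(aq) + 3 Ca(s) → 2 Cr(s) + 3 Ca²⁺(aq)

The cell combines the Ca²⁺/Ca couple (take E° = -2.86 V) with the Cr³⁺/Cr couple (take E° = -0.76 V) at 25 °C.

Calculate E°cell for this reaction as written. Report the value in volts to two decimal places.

+2.10 V

The Cr³⁺/Cr couple has the higher reduction potential, so it is the cathode; Ca²⁺/Ca is oxidised at the anode.
E°cell = E°(cathode) − E°(anode) = (-0.76) − (-2.86) = +2.10 V.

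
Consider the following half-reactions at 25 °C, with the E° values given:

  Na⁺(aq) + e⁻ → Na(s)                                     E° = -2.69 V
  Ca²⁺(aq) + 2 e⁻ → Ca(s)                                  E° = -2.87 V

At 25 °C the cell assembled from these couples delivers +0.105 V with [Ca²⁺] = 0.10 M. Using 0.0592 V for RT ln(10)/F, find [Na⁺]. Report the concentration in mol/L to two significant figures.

Na⁺/Na is the cathode, Ca²⁺/Ca the anode: E°cell = +0.18 V, n = 2.
Overall reaction: 2 Na⁺(aq) + Ca(s) → 2 Na(s) + Ca²⁺(aq); Q = [Ca²⁺]^1/[Na⁺]^2.
From E = E° − (0.0592/n) log Q: log Q = (E° − E)·n/0.0592 = (+0.18 − (+0.105))·2/0.0592 = 2.5338.
So 2·log[Na⁺] = 1·log(0.1) − log Q = -1.0000 − (2.5338) = -3.5338; log[Na⁺] = -3.5338 / 2 = -1.7669; [Na⁺] = 10^(-1.7669) ≈ 0.017 M.

0.017 M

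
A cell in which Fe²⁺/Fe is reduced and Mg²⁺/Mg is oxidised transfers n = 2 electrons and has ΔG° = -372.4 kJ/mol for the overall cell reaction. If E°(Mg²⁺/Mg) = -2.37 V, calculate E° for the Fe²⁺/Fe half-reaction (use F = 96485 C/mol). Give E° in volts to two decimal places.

E°cell = −ΔG°/(nF) = −(-372.4×10³)/((2)(96485)) = +1.930 V.
Since Fe²⁺/Fe is the cathode and Mg²⁺/Mg the anode, E°cell = E°(Fe²⁺/Fe) − E°(Mg²⁺/Mg).
So E°(Fe²⁺/Fe) = E°cell + E°(Mg²⁺/Mg) = +1.930 + (-2.37) = -0.44 V.

-0.44 V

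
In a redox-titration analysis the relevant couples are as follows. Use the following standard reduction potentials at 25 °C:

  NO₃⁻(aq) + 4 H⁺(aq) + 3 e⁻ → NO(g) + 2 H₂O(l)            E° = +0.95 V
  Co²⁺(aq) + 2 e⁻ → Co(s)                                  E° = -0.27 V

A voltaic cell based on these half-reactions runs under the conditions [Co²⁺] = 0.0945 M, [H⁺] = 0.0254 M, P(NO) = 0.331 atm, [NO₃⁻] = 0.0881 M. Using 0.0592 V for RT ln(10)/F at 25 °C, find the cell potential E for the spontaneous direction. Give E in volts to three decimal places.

+1.113 V

NO₃⁻/NO is the cathode (higher E°), Co²⁺/Co the anode: E°cell = +0.95 − (-0.27) = +1.22 V, n = 6.
Overall: 2 NO₃⁻(aq) + 8 H⁺(aq) + 3 Co(s) → 2 NO(g) + 4 H₂O(l) + 3 Co²⁺(aq)
Q = P(NO)^2·[Co²⁺]^3 / ([NO₃⁻]^2·[H⁺]^8); log Q = 10.837.
E = E° − (0.0592/n) log Q = +1.22 − (0.0592/6)(10.837) = +1.113 V.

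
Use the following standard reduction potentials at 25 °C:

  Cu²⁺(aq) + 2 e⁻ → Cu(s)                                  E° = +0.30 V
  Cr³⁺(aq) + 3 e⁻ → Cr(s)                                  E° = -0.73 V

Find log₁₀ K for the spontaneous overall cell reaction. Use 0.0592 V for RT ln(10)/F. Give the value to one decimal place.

104.4

Cathode: Cu²⁺/Cu; anode: Cr³⁺/Cr. E°cell = +1.03 V, n = 6.
log K = nE°cell / 0.0592 = (6)(+1.03) / 0.0592 = 104.4.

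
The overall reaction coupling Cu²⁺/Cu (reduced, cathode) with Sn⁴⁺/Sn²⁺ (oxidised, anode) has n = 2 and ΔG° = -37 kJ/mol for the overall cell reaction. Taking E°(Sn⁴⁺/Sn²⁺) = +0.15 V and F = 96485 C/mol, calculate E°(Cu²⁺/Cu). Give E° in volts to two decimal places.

E°cell = −ΔG°/(nF) = −(-37×10³)/((2)(96485)) = +0.192 V.
Since Cu²⁺/Cu is the cathode and Sn⁴⁺/Sn²⁺ the anode, E°cell = E°(Cu²⁺/Cu) − E°(Sn⁴⁺/Sn²⁺).
So E°(Cu²⁺/Cu) = E°cell + E°(Sn⁴⁺/Sn²⁺) = +0.192 + (+0.15) = +0.34 V.

+0.34 V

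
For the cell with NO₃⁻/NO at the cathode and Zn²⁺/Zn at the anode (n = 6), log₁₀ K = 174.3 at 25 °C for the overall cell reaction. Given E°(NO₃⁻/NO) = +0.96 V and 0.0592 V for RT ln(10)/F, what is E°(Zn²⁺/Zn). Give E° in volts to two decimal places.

E°cell = (0.0592/n)·log K = (0.0592/6)(174.3) = +1.720 V.
Since NO₃⁻/NO is the cathode and Zn²⁺/Zn the anode, E°cell = E°(NO₃⁻/NO) − E°(Zn²⁺/Zn).
So E°(Zn²⁺/Zn) = E°(NO₃⁻/NO) − E°cell = (+0.96) − (+1.720) = -0.76 V.

-0.76 V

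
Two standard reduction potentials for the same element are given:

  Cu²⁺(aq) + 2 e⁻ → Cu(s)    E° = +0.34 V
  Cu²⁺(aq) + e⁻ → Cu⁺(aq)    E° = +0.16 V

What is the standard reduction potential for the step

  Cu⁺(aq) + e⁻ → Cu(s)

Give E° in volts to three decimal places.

Sequential free energies add, so n₃E°₃ = n₁E°₁ + n₂E°₂.
With n₃ = 2, and the known step contributing 1×(+0.16) V, the unknown satisfies 1·E° = 2×(+0.34) − 1×(+0.16) = +0.520.
E° = +0.520 / 1 = +0.520 V.

+0.520 V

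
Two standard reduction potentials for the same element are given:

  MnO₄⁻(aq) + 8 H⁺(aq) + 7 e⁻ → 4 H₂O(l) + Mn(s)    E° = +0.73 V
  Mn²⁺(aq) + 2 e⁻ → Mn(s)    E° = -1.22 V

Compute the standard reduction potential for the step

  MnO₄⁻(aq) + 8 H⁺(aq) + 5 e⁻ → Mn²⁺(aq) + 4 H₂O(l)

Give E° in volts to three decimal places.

+1.510 V

Sequential free energies add, so n₃E°₃ = n₁E°₁ + n₂E°₂.
With n₃ = 7, and the known step contributing 2×(-1.22) V, the unknown satisfies 5·E° = 7×(+0.73) − 2×(-1.22) = +7.550.
E° = +7.550 / 5 = +1.510 V.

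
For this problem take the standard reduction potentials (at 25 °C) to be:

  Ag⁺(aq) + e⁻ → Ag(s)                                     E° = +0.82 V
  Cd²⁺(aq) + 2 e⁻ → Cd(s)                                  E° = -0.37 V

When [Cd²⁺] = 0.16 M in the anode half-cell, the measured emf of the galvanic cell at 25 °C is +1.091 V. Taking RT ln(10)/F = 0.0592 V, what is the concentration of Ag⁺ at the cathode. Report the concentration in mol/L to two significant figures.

0.0085 M

Ag⁺/Ag is the cathode, Cd²⁺/Cd the anode: E°cell = +1.19 V, n = 2.
Overall reaction: 2 Ag⁺(aq) + Cd(s) → 2 Ag(s) + Cd²⁺(aq); Q = [Cd²⁺]^1/[Ag⁺]^2.
From E = E° − (0.0592/n) log Q: log Q = (E° − E)·n/0.0592 = (+1.19 − (+1.091))·2/0.0592 = 3.3446.
So 2·log[Ag⁺] = 1·log(0.16) − log Q = -0.7959 − (3.3446) = -4.1405; log[Ag⁺] = -4.1405 / 2 = -2.0703; [Ag⁺] = 10^(-2.0703) ≈ 0.0085 M.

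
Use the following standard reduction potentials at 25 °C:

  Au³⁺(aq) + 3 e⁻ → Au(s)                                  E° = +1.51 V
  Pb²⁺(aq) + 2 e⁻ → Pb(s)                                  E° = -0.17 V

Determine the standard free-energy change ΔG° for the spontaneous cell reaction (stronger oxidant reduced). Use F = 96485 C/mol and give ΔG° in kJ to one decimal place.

-972.6 kJ

Au³⁺/Au (E° = +1.51 V) is the cathode; Pb²⁺/Pb (E° = -0.17 V) is the anode, so E°cell = +1.68 V.
Balancing electrons gives n = 6 (lcm of 3 and 2).
ΔG° = −nFE° = −(6)(96485)(+1.68) = -972,569 J = -972.6 kJ.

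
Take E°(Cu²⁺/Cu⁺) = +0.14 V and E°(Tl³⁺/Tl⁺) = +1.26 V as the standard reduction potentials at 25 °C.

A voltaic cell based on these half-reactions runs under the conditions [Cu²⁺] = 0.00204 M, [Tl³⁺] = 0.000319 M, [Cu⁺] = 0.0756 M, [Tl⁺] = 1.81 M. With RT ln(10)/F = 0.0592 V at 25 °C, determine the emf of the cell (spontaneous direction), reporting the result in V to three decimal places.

Tl³⁺/Tl⁺ is the cathode (higher E°), Cu²⁺/Cu⁺ the anode: E°cell = +1.26 − (+0.14) = +1.12 V, n = 2.
Overall: Tl³⁺(aq) + 2 Cu⁺(aq) → Tl⁺(aq) + 2 Cu²⁺(aq)
Q = [Tl⁺]·[Cu²⁺]^2 / ([Tl³⁺]·[Cu⁺]^2); log Q = 0.616.
E = E° − (0.0592/n) log Q = +1.12 − (0.0592/2)(0.616) = +1.102 V.

+1.102 V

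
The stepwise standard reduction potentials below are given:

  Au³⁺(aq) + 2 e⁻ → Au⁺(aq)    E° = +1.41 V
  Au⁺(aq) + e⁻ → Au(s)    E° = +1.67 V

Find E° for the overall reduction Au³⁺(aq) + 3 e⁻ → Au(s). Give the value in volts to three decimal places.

Since ΔG° = −nFE° is additive over sequential reductions, n₃E°₃ = n₁E°₁ + n₂E°₂.
E°₃ = (2×+1.41 + 1×+1.67) / 3 = (+4.490) / 3 = +1.497 V.
E° values themselves are not directly additive — weighting by electron count is essential.

+1.497 V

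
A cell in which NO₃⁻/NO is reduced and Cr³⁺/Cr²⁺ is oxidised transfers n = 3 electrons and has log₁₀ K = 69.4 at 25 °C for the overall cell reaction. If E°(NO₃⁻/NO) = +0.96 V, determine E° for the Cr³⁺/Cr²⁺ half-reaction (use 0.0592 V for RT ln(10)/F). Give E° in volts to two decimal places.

-0.41 V

E°cell = (0.0592/n)·log K = (0.0592/3)(69.4) = +1.369 V.
Since NO₃⁻/NO is the cathode and Cr³⁺/Cr²⁺ the anode, E°cell = E°(NO₃⁻/NO) − E°(Cr³⁺/Cr²⁺).
So E°(Cr³⁺/Cr²⁺) = E°(NO₃⁻/NO) − E°cell = (+0.96) − (+1.369) = -0.41 V.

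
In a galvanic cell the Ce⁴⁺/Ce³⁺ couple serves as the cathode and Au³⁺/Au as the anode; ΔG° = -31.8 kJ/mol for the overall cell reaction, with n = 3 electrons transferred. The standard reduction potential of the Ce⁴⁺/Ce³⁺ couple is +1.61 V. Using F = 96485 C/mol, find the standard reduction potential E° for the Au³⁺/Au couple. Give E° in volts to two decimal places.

+1.50 V

E°cell = −ΔG°/(nF) = −(-31.8×10³)/((3)(96485)) = +0.110 V.
Since Ce⁴⁺/Ce³⁺ is the cathode and Au³⁺/Au the anode, E°cell = E°(Ce⁴⁺/Ce³⁺) − E°(Au³⁺/Au).
So E°(Au³⁺/Au) = E°(Ce⁴⁺/Ce³⁺) − E°cell = (+1.61) − (+0.110) = +1.50 V.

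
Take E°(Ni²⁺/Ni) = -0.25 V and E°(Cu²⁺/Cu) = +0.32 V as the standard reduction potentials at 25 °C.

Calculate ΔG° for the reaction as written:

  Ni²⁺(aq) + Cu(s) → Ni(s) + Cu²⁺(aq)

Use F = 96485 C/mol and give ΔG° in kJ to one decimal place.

+110.0 kJ

As written, Ni²⁺/Ni is reduced (cathode) and Cu²⁺/Cu is oxidised (anode), so E°cell = (-0.25) − (+0.32) = -0.57 V.
Balancing electrons gives n = 2.
ΔG° = −nFE° = −(2)(96485)(-0.57) = 109,993 J = +110.0 kJ.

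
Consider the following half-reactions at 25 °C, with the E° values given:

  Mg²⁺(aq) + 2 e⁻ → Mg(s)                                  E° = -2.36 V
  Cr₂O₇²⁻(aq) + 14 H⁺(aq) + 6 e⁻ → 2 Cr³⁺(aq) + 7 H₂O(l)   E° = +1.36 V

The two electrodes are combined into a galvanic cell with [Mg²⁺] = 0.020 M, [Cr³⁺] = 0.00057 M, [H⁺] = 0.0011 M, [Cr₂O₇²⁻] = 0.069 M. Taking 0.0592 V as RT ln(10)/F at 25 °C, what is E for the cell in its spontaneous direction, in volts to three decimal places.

+3.414 V

Cr₂O₇²⁻/Cr³⁺ is the cathode (higher E°), Mg²⁺/Mg the anode: E°cell = +1.36 − (-2.36) = +3.72 V, n = 6.
Overall: Cr₂O₇²⁻(aq) + 14 H⁺(aq) + 3 Mg(s) → 2 Cr³⁺(aq) + 7 H₂O(l) + 3 Mg²⁺(aq)
Q = [Cr³⁺]^2·[Mg²⁺]^3 / ([Cr₂O₇²⁻]·[H⁺]^14); log Q = 30.996.
E = E° − (0.0592/n) log Q = +3.72 − (0.0592/6)(30.996) = +3.414 V.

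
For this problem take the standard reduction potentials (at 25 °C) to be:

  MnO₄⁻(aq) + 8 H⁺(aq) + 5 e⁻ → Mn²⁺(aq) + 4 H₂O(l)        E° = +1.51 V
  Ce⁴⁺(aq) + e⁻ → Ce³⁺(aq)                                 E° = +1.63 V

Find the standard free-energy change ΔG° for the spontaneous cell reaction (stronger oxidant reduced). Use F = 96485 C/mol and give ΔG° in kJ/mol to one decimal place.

-57.9 kJ/mol

Ce⁴⁺/Ce³⁺ (E° = +1.63 V) is the cathode; MnO₄⁻/Mn²⁺ (E° = +1.51 V) is the anode, so E°cell = +0.12 V.
Balancing electrons gives n = 5 (lcm of 1 and 5).
ΔG° = −nFE° = −(5)(96485)(+0.12) = -57,891 J = -57.9 kJ/mol.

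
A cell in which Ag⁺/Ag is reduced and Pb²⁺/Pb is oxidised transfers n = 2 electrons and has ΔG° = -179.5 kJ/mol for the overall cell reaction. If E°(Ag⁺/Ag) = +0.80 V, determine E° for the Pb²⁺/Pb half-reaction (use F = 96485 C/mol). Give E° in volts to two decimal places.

-0.13 V

E°cell = −ΔG°/(nF) = −(-179.5×10³)/((2)(96485)) = +0.930 V.
Since Ag⁺/Ag is the cathode and Pb²⁺/Pb the anode, E°cell = E°(Ag⁺/Ag) − E°(Pb²⁺/Pb).
So E°(Pb²⁺/Pb) = E°(Ag⁺/Ag) − E°cell = (+0.80) − (+0.930) = -0.13 V.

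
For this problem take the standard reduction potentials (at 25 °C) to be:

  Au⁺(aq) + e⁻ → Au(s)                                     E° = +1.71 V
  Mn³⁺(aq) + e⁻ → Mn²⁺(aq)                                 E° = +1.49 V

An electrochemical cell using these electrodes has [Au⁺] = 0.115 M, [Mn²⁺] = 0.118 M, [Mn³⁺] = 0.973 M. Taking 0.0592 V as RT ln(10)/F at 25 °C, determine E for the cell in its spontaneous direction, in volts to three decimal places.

+0.110 V

Au⁺/Au is the cathode (higher E°), Mn³⁺/Mn²⁺ the anode: E°cell = +1.71 − (+1.49) = +0.22 V, n = 1.
Overall: Au⁺(aq) + Mn²⁺(aq) → Au(s) + Mn³⁺(aq)
Q = [Mn³⁺] / ([Au⁺]·[Mn²⁺]); log Q = 1.856.
E = E° − (0.0592/n) log Q = +0.22 − (0.0592/1)(1.856) = +0.110 V.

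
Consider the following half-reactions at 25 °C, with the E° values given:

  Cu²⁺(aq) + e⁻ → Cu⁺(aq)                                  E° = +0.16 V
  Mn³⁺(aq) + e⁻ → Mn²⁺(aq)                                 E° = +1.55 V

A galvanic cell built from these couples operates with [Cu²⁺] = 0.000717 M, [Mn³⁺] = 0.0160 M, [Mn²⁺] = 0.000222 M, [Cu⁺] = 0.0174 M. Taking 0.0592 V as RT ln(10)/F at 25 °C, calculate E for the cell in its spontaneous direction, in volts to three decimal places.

Mn³⁺/Mn²⁺ is the cathode (higher E°), Cu²⁺/Cu⁺ the anode: E°cell = +1.55 − (+0.16) = +1.39 V, n = 1.
Overall: Mn³⁺(aq) + Cu⁺(aq) → Mn²⁺(aq) + Cu²⁺(aq)
Q = [Mn²⁺]·[Cu²⁺] / ([Mn³⁺]·[Cu⁺]); log Q = -3.243.
E = E° − (0.0592/n) log Q = +1.39 − (0.0592/1)(-3.243) = +1.582 V.

+1.582 V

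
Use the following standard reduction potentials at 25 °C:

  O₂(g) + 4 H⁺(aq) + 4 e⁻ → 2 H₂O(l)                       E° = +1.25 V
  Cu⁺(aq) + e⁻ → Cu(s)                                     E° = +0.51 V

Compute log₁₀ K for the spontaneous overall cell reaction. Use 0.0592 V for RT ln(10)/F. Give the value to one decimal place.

Cathode: O₂/H₂O; anode: Cu⁺/Cu. E°cell = +0.74 V, n = 4.
log K = nE°cell / 0.0592 = (4)(+0.74) / 0.0592 = 50.0.

50.0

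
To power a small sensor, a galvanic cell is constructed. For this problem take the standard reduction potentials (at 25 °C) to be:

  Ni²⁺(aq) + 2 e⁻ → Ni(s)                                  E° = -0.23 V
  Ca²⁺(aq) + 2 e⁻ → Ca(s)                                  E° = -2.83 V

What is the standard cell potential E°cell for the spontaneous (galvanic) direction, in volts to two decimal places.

The Ni²⁺/Ni couple has the higher reduction potential, so it is the cathode; Ca²⁺/Ca is oxidised at the anode.
E°cell = E°(cathode) − E°(anode) = (-0.23) − (-2.83) = +2.60 V.
Since E°cell > 0, the reaction is spontaneous under standard conditions.

+2.60 V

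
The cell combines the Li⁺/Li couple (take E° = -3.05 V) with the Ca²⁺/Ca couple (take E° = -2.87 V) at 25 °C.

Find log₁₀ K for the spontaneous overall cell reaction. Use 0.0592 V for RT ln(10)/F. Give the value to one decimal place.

6.1

Cathode: Ca²⁺/Ca; anode: Li⁺/Li. E°cell = +0.18 V, n = 2.
log K = nE°cell / 0.0592 = (2)(+0.18) / 0.0592 = 6.1.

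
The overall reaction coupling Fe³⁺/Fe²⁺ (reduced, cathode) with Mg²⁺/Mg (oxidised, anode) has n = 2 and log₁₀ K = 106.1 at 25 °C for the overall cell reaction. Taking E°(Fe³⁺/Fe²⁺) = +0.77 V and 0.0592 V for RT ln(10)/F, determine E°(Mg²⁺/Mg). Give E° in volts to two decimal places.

-2.37 V

E°cell = (0.0592/n)·log K = (0.0592/2)(106.1) = +3.141 V.
Since Fe³⁺/Fe²⁺ is the cathode and Mg²⁺/Mg the anode, E°cell = E°(Fe³⁺/Fe²⁺) − E°(Mg²⁺/Mg).
So E°(Mg²⁺/Mg) = E°(Fe³⁺/Fe²⁺) − E°cell = (+0.77) − (+3.141) = -2.37 V.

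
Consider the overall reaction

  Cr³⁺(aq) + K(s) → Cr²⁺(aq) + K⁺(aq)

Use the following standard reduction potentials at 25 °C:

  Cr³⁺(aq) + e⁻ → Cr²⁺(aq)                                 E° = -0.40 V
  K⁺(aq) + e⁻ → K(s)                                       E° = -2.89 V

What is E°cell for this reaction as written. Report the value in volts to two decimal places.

The Cr³⁺/Cr²⁺ couple has the higher reduction potential, so it is the cathode; K⁺/K is oxidised at the anode.
E°cell = E°(cathode) − E°(anode) = (-0.40) − (-2.89) = +2.49 V.
Since E°cell > 0, the reaction is spontaneous under standard conditions.

+2.49 V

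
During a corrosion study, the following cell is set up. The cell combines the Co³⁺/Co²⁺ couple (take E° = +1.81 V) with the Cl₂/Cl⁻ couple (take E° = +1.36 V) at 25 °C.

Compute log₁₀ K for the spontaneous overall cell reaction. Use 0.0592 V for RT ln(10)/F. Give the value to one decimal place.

15.2

Cathode: Co³⁺/Co²⁺; anode: Cl₂/Cl⁻. E°cell = +0.45 V, n = 2.
log K = nE°cell / 0.0592 = (2)(+0.45) / 0.0592 = 15.2.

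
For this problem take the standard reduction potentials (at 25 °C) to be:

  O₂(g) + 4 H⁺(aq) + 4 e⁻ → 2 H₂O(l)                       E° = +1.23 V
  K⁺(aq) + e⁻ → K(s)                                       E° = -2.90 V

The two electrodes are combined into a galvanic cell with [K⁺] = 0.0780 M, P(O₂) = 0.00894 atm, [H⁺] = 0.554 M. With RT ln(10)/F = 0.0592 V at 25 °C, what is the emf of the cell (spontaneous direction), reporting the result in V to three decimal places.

+4.150 V

O₂/H₂O is the cathode (higher E°), K⁺/K the anode: E°cell = +1.23 − (-2.90) = +4.13 V, n = 4.
Overall: O₂(g) + 4 H⁺(aq) + 4 K(s) → 2 H₂O(l) + 4 K⁺(aq)
Q = [K⁺]^4 / (P(O₂)·[H⁺]^4); log Q = -1.357.
E = E° − (0.0592/n) log Q = +4.13 − (0.0592/4)(-1.357) = +4.150 V.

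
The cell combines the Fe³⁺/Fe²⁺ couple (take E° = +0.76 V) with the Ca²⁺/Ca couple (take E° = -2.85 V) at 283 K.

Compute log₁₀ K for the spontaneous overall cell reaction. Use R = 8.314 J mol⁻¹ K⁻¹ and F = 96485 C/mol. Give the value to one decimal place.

Cathode: Fe³⁺/Fe²⁺; anode: Ca²⁺/Ca. E°cell = (+0.76) − (-2.85) = +3.61 V, with n = 2.
ΔG° = −nFE° = −RT ln K, so ln K = nFE°/(RT) = (2)(96485)(+3.61) / ((8.314)(283)) = 296.074.
log₁₀ K = 296.074 / ln 10 = 128.6.

128.6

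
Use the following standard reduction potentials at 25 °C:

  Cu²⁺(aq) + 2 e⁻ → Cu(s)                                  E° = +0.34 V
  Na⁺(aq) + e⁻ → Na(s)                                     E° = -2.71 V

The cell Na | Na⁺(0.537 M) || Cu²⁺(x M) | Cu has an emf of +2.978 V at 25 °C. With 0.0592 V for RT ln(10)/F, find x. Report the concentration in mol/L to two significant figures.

Cu²⁺/Cu is the cathode, Na⁺/Na the anode: E°cell = +3.05 V, n = 2.
Overall reaction: Cu²⁺(aq) + 2 Na(s) → Cu(s) + 2 Na⁺(aq); Q = [Na⁺]^2/[Cu²⁺]^1.
From E = E° − (0.0592/n) log Q: log Q = (E° − E)·n/0.0592 = (+3.05 − (+2.978))·2/0.0592 = 2.4324.
So 1·log[Cu²⁺] = 2·log(0.537) − log Q = -0.5401 − (2.4324) = -2.9725; [Cu²⁺] = 10^(-2.9725) ≈ 0.0011 M.

0.0011 M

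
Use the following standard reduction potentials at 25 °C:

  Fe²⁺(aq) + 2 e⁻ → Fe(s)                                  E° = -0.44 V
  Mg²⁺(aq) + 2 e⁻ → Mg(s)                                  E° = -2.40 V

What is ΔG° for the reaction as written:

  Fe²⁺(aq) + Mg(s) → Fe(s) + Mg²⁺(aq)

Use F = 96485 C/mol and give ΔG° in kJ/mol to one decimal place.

As written, Fe²⁺/Fe is reduced (cathode) and Mg²⁺/Mg is oxidised (anode), so E°cell = (-0.44) − (-2.40) = +1.96 V.
Balancing electrons gives n = 2.
ΔG° = −nFE° = −(2)(96485)(+1.96) = -378,221 J = -378.2 kJ/mol.

-378.2 kJ/mol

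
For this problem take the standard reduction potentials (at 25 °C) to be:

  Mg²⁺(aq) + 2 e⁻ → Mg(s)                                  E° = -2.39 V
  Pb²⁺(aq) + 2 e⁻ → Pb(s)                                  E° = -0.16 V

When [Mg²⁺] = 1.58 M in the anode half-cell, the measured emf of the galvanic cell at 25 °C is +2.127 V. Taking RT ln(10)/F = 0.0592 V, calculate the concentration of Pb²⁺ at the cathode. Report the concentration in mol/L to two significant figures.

Pb²⁺/Pb is the cathode, Mg²⁺/Mg the anode: E°cell = +2.23 V, n = 2.
Overall reaction: Pb²⁺(aq) + Mg(s) → Pb(s) + Mg²⁺(aq); Q = [Mg²⁺]^1/[Pb²⁺]^1.
From E = E° − (0.0592/n) log Q: log Q = (E° − E)·n/0.0592 = (+2.23 − (+2.127))·2/0.0592 = 3.4797.
So 1·log[Pb²⁺] = 1·log(1.58) − log Q = 0.1987 − (3.4797) = -3.2810; [Pb²⁺] = 10^(-3.2810) ≈ 0.00052 M.

0.00052 M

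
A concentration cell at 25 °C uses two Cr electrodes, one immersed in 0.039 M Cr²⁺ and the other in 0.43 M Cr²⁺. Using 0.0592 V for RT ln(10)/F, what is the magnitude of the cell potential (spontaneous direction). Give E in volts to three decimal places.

+0.031 V

For a concentration cell E°cell = 0. The 0.43 M side is the cathode (reduction is favoured where [Cr²⁺] is higher).
With n = 2, E = −(0.0592/2) log([Cr²⁺]ₐₙ/[Cr²⁺]꜀ₐₜ) = −(0.0592/2) log(0.039/0.43) = −(0.0592/2)(-1.042) = +0.031 V.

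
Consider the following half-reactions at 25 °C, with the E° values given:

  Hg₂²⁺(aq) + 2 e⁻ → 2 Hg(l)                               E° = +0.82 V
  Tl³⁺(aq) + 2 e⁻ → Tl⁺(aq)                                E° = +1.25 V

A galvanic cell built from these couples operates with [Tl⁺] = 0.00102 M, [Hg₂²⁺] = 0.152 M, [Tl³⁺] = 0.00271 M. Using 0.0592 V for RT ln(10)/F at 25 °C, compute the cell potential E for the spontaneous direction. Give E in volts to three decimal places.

Tl³⁺/Tl⁺ is the cathode (higher E°), Hg₂²⁺/Hg the anode: E°cell = +1.25 − (+0.82) = +0.43 V, n = 2.
Overall: Tl³⁺(aq) + 2 Hg(l) → Tl⁺(aq) + Hg₂²⁺(aq)
Q = [Tl⁺]·[Hg₂²⁺] / ([Tl³⁺]); log Q = -1.243.
E = E° − (0.0592/n) log Q = +0.43 − (0.0592/2)(-1.243) = +0.467 V.

+0.467 V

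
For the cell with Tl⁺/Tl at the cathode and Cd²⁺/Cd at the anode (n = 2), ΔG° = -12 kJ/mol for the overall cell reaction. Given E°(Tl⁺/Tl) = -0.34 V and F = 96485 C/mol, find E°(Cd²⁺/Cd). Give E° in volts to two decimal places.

-0.40 V

E°cell = −ΔG°/(nF) = −(-12×10³)/((2)(96485)) = +0.062 V.
Since Tl⁺/Tl is the cathode and Cd²⁺/Cd the anode, E°cell = E°(Tl⁺/Tl) − E°(Cd²⁺/Cd).
So E°(Cd²⁺/Cd) = E°(Tl⁺/Tl) − E°cell = (-0.34) − (+0.062) = -0.40 V.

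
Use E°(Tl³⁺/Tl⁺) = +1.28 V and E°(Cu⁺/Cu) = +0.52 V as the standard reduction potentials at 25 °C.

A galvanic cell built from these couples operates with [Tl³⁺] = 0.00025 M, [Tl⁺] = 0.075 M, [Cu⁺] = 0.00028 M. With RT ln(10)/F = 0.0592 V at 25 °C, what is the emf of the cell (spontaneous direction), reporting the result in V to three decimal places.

+0.897 V

Tl³⁺/Tl⁺ is the cathode (higher E°), Cu⁺/Cu the anode: E°cell = +1.28 − (+0.52) = +0.76 V, n = 2.
Overall: Tl³⁺(aq) + 2 Cu(s) → Tl⁺(aq) + 2 Cu⁺(aq)
Q = [Tl⁺]·[Cu⁺]^2 / ([Tl³⁺]); log Q = -4.629.
E = E° − (0.0592/n) log Q = +0.76 − (0.0592/2)(-4.629) = +0.897 V.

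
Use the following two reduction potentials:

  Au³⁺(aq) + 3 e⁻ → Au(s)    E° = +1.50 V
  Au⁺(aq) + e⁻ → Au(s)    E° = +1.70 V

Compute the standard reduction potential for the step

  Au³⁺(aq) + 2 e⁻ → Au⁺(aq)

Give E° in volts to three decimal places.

Sequential free energies add, so n₃E°₃ = n₁E°₁ + n₂E°₂.
With n₃ = 3, and the known step contributing 1×(+1.70) V, the unknown satisfies 2·E° = 3×(+1.50) − 1×(+1.70) = +2.800.
E° = +2.800 / 2 = +1.400 V.

+1.400 V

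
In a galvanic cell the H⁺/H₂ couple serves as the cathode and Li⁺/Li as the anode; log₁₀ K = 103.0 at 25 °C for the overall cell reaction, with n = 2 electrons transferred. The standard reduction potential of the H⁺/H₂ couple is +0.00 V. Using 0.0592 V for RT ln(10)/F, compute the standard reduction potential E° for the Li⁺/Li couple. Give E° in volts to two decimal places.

E°cell = (0.0592/n)·log K = (0.0592/2)(103.0) = +3.049 V.
Since H⁺/H₂ is the cathode and Li⁺/Li the anode, E°cell = E°(H⁺/H₂) − E°(Li⁺/Li).
So E°(Li⁺/Li) = E°(H⁺/H₂) − E°cell = (+0.00) − (+3.049) = -3.05 V.

-3.05 V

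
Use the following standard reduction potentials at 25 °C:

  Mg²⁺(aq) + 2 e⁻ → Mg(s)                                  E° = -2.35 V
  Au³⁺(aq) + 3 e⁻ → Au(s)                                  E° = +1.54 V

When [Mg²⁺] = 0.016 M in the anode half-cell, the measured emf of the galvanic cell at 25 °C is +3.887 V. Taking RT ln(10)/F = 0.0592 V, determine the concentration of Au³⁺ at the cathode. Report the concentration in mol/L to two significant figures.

0.0014 M

Au³⁺/Au is the cathode, Mg²⁺/Mg the anode: E°cell = +3.89 V, n = 6.
Overall reaction: 2 Au³⁺(aq) + 3 Mg(s) → 2 Au(s) + 3 Mg²⁺(aq); Q = [Mg²⁺]^3/[Au³⁺]^2.
From E = E° − (0.0592/n) log Q: log Q = (E° − E)·n/0.0592 = (+3.89 − (+3.887))·6/0.0592 = 0.3041.
So 2·log[Au³⁺] = 3·log(0.016) − log Q = -5.3876 − (0.3041) = -5.6917; log[Au³⁺] = -5.6917 / 2 = -2.8458; [Au³⁺] = 10^(-2.8458) ≈ 0.0014 M.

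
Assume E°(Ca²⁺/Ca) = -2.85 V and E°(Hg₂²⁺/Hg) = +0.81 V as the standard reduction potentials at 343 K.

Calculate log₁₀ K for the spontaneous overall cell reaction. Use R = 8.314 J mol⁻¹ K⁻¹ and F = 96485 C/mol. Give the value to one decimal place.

107.6

Cathode: Hg₂²⁺/Hg; anode: Ca²⁺/Ca. E°cell = (+0.81) − (-2.85) = +3.66 V, with n = 2.
ΔG° = −nFE° = −RT ln K, so ln K = nFE°/(RT) = (2)(96485)(+3.66) / ((8.314)(343)) = 247.666.
log₁₀ K = 247.666 / ln 10 = 107.6.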